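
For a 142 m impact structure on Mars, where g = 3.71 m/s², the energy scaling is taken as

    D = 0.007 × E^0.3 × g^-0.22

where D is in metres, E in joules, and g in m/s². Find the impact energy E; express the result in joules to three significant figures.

E ≈ 5.95 × 10^14 J

Rearranging: E = [D / (0.007 · g^-0.22)]^(1/0.3).
g^-0.22 = 3.71^-0.22 = 0.7494
D / (0.007 × 0.7494) = 142 / (5.246 × 10^-3) = 2.707 × 10^4
E = (2.707 × 10^4)^3.3333 = 5.954 × 10^14 J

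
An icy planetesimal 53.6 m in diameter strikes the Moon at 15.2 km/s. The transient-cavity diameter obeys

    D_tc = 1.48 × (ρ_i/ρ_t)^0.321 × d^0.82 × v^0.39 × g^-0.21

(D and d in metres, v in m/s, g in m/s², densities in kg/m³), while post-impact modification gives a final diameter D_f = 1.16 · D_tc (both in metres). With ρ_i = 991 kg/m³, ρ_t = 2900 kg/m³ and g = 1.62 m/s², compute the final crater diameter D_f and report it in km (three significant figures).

D_f ≈ 1.23 km

v = 15200 m/s.
(ρ_i/ρ_t)^0.321 = (991/2900)^0.321 = 0.7085
d^0.82 = 53.6^0.82 = 26.18
v^0.39 = 15200^0.39 = 42.75
g^-0.21 = 1.62^-0.21 = 0.9037
D_tc = 1.48 × 0.7085 × 26.18 × 42.75 × 0.9037 = 1061 m
D_f = 1.16 × 1061 = 1231 m
     = 1.231 km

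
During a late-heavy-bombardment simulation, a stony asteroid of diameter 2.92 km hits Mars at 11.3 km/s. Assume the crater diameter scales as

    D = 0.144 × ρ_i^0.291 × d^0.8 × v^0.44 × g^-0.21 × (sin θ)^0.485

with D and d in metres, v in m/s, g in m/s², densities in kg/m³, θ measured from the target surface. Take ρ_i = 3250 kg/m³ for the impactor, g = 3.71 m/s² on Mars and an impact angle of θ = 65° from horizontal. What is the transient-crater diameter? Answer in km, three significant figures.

In SI units: d = 2920 m, v = 11300 m/s.
ρ_i^0.291 = 3250^0.291 = 10.52
d^0.8 = 2920^0.8 = 592.0
v^0.44 = 11300^0.44 = 60.72
g^-0.21 = 3.71^-0.21 = 0.7593
(sin 65°)^0.485 = 0.9063^0.485 = 0.9534
D = 0.144 × 10.52 × 592.0 × 60.72 × 0.7593 × 0.9534 = 39420 m
   = 39.42 km

D ≈ 39.4 km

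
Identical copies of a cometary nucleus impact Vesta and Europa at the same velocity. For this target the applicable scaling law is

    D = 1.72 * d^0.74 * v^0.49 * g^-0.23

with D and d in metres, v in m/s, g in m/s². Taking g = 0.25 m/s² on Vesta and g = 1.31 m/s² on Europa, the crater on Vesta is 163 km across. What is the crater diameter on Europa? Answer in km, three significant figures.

All impactor-dependent factors cancel in the ratio, leaving D_Europa/D_Vesta = (g_Europa/g_Vesta)^-0.23.
(1.31/0.25)^-0.23 = 5.240^-0.23 = 0.6832
D_Europa = 0.6832 × 163 km = 111 km

D ≈ 111 km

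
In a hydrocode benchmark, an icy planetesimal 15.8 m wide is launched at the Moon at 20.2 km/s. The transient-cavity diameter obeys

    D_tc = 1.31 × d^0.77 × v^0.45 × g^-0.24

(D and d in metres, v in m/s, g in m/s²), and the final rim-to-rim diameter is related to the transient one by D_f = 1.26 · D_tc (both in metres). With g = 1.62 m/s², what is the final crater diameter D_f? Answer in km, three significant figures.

v = 20200 m/s.
d^0.77 = 15.8^0.77 = 8.375
v^0.45 = 20200^0.45 = 86.58
g^-0.24 = 1.62^-0.24 = 0.8907
D_tc = 1.31 × 8.375 × 86.58 × 0.8907 = 846.1 m
D_f = 1.26 × 846.1 = 1066 m
     = 1.066 km

D_f ≈ 1.07 km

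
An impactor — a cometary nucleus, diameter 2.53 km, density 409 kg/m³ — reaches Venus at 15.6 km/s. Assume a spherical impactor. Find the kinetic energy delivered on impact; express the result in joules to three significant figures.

E ≈ 4.22 × 10^20 J

d = 2530 m; v = 15600 m/s.
Mass m = (π/6) ρ d³ = (π/6) × 409 × (2530)³ = 3.468 × 10^12 kg
E = ½ m v² = 0.5 × 3.468 × 10^12 × (15600)² = 4.220 × 10^20 J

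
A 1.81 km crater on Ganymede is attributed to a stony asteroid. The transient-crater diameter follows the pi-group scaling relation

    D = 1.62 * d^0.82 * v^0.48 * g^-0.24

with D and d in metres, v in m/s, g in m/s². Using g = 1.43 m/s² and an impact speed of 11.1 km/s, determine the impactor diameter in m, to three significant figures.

Rearranging for d: d = [D / (1.62 · 11100^0.48 · 1.43^-0.24)]^(1/0.82).
D = 1810 m.
11100^0.48 = 87.45
1.43^-0.24 = 0.9177
Denominator = 1.62 × 87.45 × 0.9177 = 130.0
D / 130.0 = 1810 / 130.0 = 13.92
d = 13.92^(1/0.82) = 13.92^1.2195 = 24.81 m

d ≈ 24.8 m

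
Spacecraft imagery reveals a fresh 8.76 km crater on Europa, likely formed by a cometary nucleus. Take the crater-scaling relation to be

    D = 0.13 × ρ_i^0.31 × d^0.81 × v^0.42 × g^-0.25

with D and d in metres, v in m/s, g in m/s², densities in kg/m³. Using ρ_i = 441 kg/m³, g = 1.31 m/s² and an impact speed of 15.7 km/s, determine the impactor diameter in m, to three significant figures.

Rearranging for d: d = [D / (0.13 · 441^0.31 · 15700^0.42 · 1.31^-0.25)]^(1/0.81).
D = 8760 m.
441^0.31 = 6.604
15700^0.42 = 57.85
1.31^-0.25 = 0.9347
Denominator = 0.13 × 6.604 × 57.85 × 0.9347 = 46.42
D / 46.42 = 8760 / 46.42 = 188.7
d = 188.7^(1/0.81) = 188.7^1.2346 = 645.2 m

d ≈ 645 m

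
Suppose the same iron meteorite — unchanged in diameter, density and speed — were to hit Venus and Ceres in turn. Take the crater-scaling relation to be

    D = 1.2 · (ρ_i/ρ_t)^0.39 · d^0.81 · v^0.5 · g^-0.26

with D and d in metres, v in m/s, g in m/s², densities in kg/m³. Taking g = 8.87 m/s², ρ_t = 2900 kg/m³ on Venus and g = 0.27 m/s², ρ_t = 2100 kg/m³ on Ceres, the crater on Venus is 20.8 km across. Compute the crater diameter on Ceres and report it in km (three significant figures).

The impactor-only factors (d, v, ρ_i) cancel in the ratio, leaving D_Ceres/D_Venus = (g_Ceres/g_Venus)^-0.26 · (ρ_t,Venus/ρ_t,Ceres)^0.39.
(0.27/8.87)^-0.26 = 0.03044^-0.26 = 2.479
(2900/2100)^0.39 = 1.381^0.39 = 1.134
Ratio = 2.479 × 1.134 = 2.811
D_Ceres = 2.811 × 20.8 km = 58.5 km

D ≈ 58.5 km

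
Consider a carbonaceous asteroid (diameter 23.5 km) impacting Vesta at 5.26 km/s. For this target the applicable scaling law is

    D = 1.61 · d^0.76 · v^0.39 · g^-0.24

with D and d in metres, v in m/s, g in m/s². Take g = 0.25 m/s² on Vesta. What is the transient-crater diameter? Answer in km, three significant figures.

In SI units: d = 23500 m, v = 5260 m/s.
d^0.76 = 23500^0.76 = 2099
v^0.39 = 5260^0.39 = 28.26
g^-0.24 = 0.25^-0.24 = 1.395
D = 1.61 × 2099 × 28.26 × 1.395 = 1.332 × 10^5 m
   = 133.2 km

D ≈ 133 km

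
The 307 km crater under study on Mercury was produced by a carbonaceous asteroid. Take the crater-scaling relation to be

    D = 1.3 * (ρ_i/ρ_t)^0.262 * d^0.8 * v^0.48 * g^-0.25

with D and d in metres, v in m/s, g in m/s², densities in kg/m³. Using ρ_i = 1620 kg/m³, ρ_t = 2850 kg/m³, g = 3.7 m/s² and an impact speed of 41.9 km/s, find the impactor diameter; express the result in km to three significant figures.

d ≈ 15.9 km

Rearranging for d: d = [D / (1.3 · (1620/2850)^0.262 · 41900^0.48 · 3.7^-0.25)]^(1/0.8).
D = 307000 m.
(1620/2850)^0.262 = 0.8624
41900^0.48 = 165.4
3.7^-0.25 = 0.7210
Denominator = 1.3 × 0.8624 × 165.4 × 0.7210 = 133.7
D / 133.7 = 307000 / 133.7 = 2296
d = 2296^(1/0.8) = 2296^1.25 = 15893 m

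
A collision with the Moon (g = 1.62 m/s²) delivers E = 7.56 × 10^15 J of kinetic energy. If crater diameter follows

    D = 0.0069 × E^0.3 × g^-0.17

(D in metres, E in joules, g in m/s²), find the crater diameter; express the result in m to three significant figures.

D ≈ 369 m

E^0.3 = (7.56 × 10^15)^0.3 = 5.802 × 10^4
g^-0.17 = 1.62^-0.17 = 0.9213
D = 0.0069 × 5.802 × 10^4 × 0.9213 = 368.8 m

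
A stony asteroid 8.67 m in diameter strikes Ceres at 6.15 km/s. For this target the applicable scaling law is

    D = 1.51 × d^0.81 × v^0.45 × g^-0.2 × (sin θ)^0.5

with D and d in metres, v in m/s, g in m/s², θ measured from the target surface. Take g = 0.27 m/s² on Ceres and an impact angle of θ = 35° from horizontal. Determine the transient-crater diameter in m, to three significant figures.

In SI units: v = 6150 m/s.
d^0.81 = 8.67^0.81 = 5.752
v^0.45 = 6150^0.45 = 50.70
g^-0.2 = 0.27^-0.2 = 1.299
(sin 35°)^0.5 = 0.5736^0.5 = 0.7574
D = 1.51 × 5.752 × 50.70 × 1.299 × 0.7574 = 433.2 m

D ≈ 433 m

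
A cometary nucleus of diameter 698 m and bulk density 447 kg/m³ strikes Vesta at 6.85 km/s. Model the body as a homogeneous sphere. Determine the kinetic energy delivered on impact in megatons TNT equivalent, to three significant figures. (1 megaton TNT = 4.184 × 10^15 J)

v = 6850 m/s.
Mass m = (π/6) ρ d³ = (π/6) × 447 × (698)³ = 7.959 × 10^10 kg
E = ½ m v² = 0.5 × 7.959 × 10^10 × (6850)² = 1.867 × 10^18 J
   = 1.867 × 10^18 / 4.184×10^15 = 446.2 Mt

E ≈ 446 Mt TNT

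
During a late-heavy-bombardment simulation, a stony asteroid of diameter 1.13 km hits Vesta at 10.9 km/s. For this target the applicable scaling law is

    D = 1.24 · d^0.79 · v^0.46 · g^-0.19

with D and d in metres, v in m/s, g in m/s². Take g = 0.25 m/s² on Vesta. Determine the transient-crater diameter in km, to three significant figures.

In SI units: d = 1130 m, v = 10900 m/s.
d^0.79 = 1130^0.79 = 258.2
v^0.46 = 10900^0.46 = 71.98
g^-0.19 = 0.25^-0.19 = 1.301
D = 1.24 × 258.2 × 71.98 × 1.301 = 29982 m
   = 29.98 km

D ≈ 30.0 km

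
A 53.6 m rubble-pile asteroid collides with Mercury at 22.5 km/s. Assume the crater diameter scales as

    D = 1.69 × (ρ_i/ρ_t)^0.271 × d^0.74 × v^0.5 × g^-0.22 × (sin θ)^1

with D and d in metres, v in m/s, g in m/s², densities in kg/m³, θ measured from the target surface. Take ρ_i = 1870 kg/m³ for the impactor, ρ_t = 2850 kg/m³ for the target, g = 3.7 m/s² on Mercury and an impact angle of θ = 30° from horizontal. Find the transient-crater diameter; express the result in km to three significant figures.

In SI units: v = 22500 m/s.
(ρ_i/ρ_t)^0.271 = (1870/2850)^0.271 = 0.8921
d^0.74 = 53.6^0.74 = 19.04
v^0.5 = 22500^0.5 = 150.0
g^-0.22 = 3.7^-0.22 = 0.7499
(sin 30°)^1 = 0.5000^1 = 0.5000
D = 1.69 × 0.8921 × 19.04 × 150.0 × 0.7499 × 0.5000 = 1614 m
   = 1.614 km

D ≈ 1.61 km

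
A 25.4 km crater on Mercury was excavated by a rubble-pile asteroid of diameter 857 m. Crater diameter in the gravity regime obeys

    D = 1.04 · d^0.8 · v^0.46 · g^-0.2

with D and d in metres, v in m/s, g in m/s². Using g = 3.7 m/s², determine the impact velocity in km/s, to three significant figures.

Rearranging for v: v = [D / (1.04 · 857^0.8 · 3.7^-0.2)]^(1/0.46).
D = 25400 m.
857^0.8 = 222.0
3.7^-0.2 = 0.7698
Denominator = 1.04 × 222.0 × 0.7698 = 177.7
D / 177.7 = 25400 / 177.7 = 142.9
v = 142.9^(1/0.46) = 142.9^2.1739 = 48398 m/s

v ≈ 48.4 km/s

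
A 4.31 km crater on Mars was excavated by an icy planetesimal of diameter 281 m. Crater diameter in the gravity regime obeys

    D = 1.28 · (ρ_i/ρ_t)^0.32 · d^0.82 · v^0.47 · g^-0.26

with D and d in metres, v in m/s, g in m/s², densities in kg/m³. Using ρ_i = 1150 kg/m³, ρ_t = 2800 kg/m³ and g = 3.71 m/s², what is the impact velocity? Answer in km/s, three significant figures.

Rearranging for v: v = [D / (1.28 · (1150/2800)^0.32 · 281^0.82 · 3.71^-0.26)]^(1/0.47).
D = 4310 m.
(1150/2800)^0.32 = 0.7522
281^0.82 = 101.8
3.71^-0.26 = 0.7112
Denominator = 1.28 × 0.7522 × 101.8 × 0.7112 = 69.71
D / 69.71 = 4310 / 69.71 = 61.83
v = 61.83^(1/0.47) = 61.83^2.1277 = 6473 m/s

v ≈ 6.47 km/s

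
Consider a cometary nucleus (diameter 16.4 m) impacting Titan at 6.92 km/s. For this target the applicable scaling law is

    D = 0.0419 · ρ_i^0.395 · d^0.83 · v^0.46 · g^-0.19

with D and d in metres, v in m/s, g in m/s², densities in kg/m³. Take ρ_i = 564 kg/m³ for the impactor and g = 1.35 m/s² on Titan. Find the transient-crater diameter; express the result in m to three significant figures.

D ≈ 288 m

In SI units: v = 6920 m/s.
ρ_i^0.395 = 564^0.395 = 12.21
d^0.83 = 16.4^0.83 = 10.19
v^0.46 = 6920^0.46 = 58.40
g^-0.19 = 1.35^-0.19 = 0.9446
D = 0.0419 × 12.21 × 10.19 × 58.40 × 0.9446 = 287.6 m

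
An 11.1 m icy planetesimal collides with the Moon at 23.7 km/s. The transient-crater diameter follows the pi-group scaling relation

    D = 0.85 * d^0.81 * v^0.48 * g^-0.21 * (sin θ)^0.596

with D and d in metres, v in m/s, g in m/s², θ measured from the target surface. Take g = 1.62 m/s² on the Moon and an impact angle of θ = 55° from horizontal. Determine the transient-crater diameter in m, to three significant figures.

In SI units: v = 23700 m/s.
d^0.81 = 11.1^0.81 = 7.026
v^0.48 = 23700^0.48 = 125.9
g^-0.21 = 1.62^-0.21 = 0.9037
(sin 55°)^0.596 = 0.8192^0.596 = 0.8879
D = 0.85 × 7.026 × 125.9 × 0.9037 × 0.8879 = 603.3 m

D ≈ 603 m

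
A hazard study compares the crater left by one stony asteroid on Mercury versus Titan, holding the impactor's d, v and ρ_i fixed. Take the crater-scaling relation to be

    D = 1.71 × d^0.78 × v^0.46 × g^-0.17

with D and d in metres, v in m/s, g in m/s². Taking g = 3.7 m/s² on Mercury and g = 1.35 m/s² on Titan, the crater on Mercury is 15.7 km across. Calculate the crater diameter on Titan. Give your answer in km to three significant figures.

All impactor-dependent factors cancel in the ratio, leaving D_Titan/D_Mercury = (g_Titan/g_Mercury)^-0.17.
(1.35/3.7)^-0.17 = 0.3649^-0.17 = 1.187
D_Titan = 1.187 × 15.7 km = 18.6 km

D ≈ 18.6 km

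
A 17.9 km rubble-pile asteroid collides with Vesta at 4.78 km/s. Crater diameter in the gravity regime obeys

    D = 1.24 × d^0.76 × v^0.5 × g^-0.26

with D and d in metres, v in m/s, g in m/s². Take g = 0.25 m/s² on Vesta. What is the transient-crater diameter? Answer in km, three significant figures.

D ≈ 210 km

In SI units: d = 17900 m, v = 4780 m/s.
d^0.76 = 17900^0.76 = 1707
v^0.5 = 4780^0.5 = 69.14
g^-0.26 = 0.25^-0.26 = 1.434
D = 1.24 × 1707 × 69.14 × 1.434 = 2.099 × 10^5 m
   = 209.9 km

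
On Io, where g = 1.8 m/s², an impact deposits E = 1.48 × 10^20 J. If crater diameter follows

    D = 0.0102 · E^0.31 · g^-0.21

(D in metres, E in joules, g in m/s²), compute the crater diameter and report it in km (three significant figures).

E^0.31 = (1.48 × 10^20)^0.31 = 1.790 × 10^6
g^-0.21 = 1.8^-0.21 = 0.8839
D = 0.0102 × 1.790 × 10^6 × 0.8839 = 16138 m
   = 16.14 km

D ≈ 16.1 km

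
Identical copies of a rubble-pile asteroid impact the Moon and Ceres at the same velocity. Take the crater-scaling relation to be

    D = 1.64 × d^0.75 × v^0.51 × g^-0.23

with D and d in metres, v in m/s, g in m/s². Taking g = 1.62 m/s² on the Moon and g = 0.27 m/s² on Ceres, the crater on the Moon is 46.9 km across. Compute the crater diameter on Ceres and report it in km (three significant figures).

All impactor-dependent factors cancel in the ratio, leaving D_Ceres/D_Moon = (g_Ceres/g_Moon)^-0.23.
(0.27/1.62)^-0.23 = 0.1667^-0.23 = 1.510
D_Ceres = 1.510 × 46.9 km = 70.8 km

D ≈ 70.8 km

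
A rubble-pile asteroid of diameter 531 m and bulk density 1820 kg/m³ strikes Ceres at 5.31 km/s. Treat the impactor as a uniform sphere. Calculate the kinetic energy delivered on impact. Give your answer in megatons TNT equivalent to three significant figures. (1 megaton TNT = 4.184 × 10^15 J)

v = 5310 m/s.
Mass m = (π/6) ρ d³ = (π/6) × 1820 × (531)³ = 1.427 × 10^11 kg
E = ½ m v² = 0.5 × 1.427 × 10^11 × (5310)² = 2.012 × 10^18 J
   = 2.012 × 10^18 / 4.184×10^15 = 480.9 Mt

E ≈ 481 Mt TNT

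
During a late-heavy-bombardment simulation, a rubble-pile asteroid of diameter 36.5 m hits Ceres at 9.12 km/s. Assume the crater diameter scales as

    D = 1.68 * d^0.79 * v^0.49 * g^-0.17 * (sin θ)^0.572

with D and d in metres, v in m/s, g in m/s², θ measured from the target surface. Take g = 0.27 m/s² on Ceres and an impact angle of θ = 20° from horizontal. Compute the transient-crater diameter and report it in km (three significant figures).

In SI units: v = 9120 m/s.
d^0.79 = 36.5^0.79 = 17.15
v^0.49 = 9120^0.49 = 87.18
g^-0.17 = 0.27^-0.17 = 1.249
(sin 20°)^0.572 = 0.3420^0.572 = 0.5413
D = 1.68 × 17.15 × 87.18 × 1.249 × 0.5413 = 1698 m
   = 1.698 km

D ≈ 1.70 km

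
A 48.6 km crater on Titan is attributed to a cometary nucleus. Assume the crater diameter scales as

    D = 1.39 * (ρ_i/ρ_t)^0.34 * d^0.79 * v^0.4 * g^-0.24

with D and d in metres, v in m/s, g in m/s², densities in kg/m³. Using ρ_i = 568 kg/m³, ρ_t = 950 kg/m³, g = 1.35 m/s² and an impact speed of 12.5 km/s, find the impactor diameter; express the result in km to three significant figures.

Rearranging for d: d = [D / (1.39 · (568/950)^0.34 · 12500^0.4 · 1.35^-0.24)]^(1/0.79).
D = 48600 m.
(568/950)^0.34 = 0.8396
12500^0.4 = 43.53
1.35^-0.24 = 0.9305
Denominator = 1.39 × 0.8396 × 43.53 × 0.9305 = 47.27
D / 47.27 = 48600 / 47.27 = 1028
d = 1028^(1/0.79) = 1028^1.2658 = 6495 m

d ≈ 6.50 km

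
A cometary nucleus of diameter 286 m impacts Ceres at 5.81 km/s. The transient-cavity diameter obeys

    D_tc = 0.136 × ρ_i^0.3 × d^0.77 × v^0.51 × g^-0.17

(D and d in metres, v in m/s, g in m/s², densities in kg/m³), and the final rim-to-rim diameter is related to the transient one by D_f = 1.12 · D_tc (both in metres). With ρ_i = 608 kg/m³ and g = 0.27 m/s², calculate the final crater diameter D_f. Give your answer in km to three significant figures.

v = 5810 m/s.
ρ_i^0.3 = 608^0.3 = 6.842
d^0.77 = 286^0.77 = 77.88
v^0.51 = 5810^0.51 = 83.12
g^-0.17 = 0.27^-0.17 = 1.249
D_tc = 0.136 × 6.842 × 77.88 × 83.12 × 1.249 = 7523 m
D_f = 1.12 × 7523 = 8426 m
     = 8.426 km

D_f ≈ 8.43 km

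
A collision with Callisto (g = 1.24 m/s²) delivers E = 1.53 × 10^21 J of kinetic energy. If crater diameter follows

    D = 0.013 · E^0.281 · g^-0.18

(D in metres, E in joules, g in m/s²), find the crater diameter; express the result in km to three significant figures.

E^0.281 = (1.53 × 10^21)^0.281 = 8.972 × 10^5
g^-0.18 = 1.24^-0.18 = 0.9620
D = 0.013 × 8.972 × 10^5 × 0.9620 = 11220 m
   = 11.22 km

D ≈ 11.2 km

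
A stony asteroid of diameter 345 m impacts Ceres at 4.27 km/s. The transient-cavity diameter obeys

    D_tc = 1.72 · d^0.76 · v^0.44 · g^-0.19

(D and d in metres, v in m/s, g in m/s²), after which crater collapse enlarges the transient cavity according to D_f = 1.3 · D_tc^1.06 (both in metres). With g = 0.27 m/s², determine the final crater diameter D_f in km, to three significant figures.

D_f ≈ 16.4 km

v = 4270 m/s.
d^0.76 = 345^0.76 = 84.87
v^0.44 = 4270^0.44 = 39.57
g^-0.19 = 0.27^-0.19 = 1.282
D_tc = 1.72 × 84.87 × 39.57 × 1.282 = 7405 m
D_f = 1.3 × (7405)^1.06 = 16430 m
     = 16.43 km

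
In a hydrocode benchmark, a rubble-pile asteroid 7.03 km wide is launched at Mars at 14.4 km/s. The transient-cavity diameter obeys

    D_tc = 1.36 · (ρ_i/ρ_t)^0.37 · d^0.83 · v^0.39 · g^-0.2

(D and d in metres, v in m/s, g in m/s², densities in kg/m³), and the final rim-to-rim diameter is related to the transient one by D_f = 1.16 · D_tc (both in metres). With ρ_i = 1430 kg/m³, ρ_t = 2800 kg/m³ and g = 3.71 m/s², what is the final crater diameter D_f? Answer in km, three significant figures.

D_f ≈ 61.8 km

In SI: d = 7030 m, v = 14400 m/s.
(ρ_i/ρ_t)^0.37 = (1430/2800)^0.37 = 0.7799
d^0.83 = 7030^0.83 = 1559
v^0.39 = 14400^0.39 = 41.86
g^-0.2 = 3.71^-0.2 = 0.7694
D_tc = 1.36 × 0.7799 × 1559 × 41.86 × 0.7694 = 53260 m
D_f = 1.16 × 53260 = 61782 m
     = 61.78 km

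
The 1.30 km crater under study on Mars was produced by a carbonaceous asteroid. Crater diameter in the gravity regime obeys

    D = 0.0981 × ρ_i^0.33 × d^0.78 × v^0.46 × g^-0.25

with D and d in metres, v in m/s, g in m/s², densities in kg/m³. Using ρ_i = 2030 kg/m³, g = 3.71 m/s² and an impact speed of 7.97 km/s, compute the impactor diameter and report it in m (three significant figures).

Rearranging for d: d = [D / (0.0981 · 2030^0.33 · 7970^0.46 · 3.71^-0.25)]^(1/0.78).
D = 1300 m.
2030^0.33 = 12.34
7970^0.46 = 62.33
3.71^-0.25 = 0.7205
Denominator = 0.0981 × 12.34 × 62.33 × 0.7205 = 54.36
D / 54.36 = 1300 / 54.36 = 23.91
d = 23.91^(1/0.78) = 23.91^1.2821 = 58.54 m

d ≈ 58.5 m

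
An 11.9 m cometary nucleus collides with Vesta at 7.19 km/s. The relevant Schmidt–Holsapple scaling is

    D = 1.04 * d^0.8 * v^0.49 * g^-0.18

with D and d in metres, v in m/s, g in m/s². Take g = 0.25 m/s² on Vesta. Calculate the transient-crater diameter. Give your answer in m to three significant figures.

D ≈ 751 m

In SI units: v = 7190 m/s.
d^0.8 = 11.9^0.8 = 7.252
v^0.49 = 7190^0.49 = 77.59
g^-0.18 = 0.25^-0.18 = 1.283
D = 1.04 × 7.252 × 77.59 × 1.283 = 750.8 m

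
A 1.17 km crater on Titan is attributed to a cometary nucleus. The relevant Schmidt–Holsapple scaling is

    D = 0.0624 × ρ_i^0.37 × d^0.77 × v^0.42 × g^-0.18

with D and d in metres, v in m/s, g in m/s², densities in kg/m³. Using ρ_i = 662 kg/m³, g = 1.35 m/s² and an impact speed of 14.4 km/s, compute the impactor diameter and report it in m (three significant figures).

d ≈ 90.4 m

Rearranging for d: d = [D / (0.0624 · 662^0.37 · 14400^0.42 · 1.35^-0.18)]^(1/0.77).
D = 1170 m.
662^0.37 = 11.06
14400^0.42 = 55.78
1.35^-0.18 = 0.9474
Denominator = 0.0624 × 11.06 × 55.78 × 0.9474 = 36.47
D / 36.47 = 1170 / 36.47 = 32.08
d = 32.08^(1/0.77) = 32.08^1.2987 = 90.40 m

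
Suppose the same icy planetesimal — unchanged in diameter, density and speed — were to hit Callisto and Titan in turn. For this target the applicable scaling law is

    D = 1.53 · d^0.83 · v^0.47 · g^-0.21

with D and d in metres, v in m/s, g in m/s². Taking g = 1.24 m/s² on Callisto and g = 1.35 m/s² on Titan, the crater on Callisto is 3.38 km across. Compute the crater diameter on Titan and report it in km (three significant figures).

All impactor-dependent factors cancel in the ratio, leaving D_Titan/D_Callisto = (g_Titan/g_Callisto)^-0.21.
(1.35/1.24)^-0.21 = 1.089^-0.21 = 0.9823
D_Titan = 0.9823 × 3.38 km = 3.32 km

D ≈ 3.32 km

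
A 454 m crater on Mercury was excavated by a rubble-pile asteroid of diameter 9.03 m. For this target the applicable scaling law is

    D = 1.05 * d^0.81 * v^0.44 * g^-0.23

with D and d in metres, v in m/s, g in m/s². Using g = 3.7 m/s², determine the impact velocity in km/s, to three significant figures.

Rearranging for v: v = [D / (1.05 · 9.03^0.81 · 3.7^-0.23)]^(1/0.44).
9.03^0.81 = 5.944
3.7^-0.23 = 0.7401
Denominator = 1.05 × 5.944 × 0.7401 = 4.619
D / 4.619 = 454 / 4.619 = 98.29
v = 98.29^(1/0.44) = 98.29^2.2727 = 33758 m/s

v ≈ 33.8 km/s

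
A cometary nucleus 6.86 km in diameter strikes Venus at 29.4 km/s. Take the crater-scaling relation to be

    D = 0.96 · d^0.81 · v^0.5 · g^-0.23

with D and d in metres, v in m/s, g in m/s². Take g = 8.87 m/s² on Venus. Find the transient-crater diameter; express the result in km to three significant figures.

D ≈ 128 km

In SI units: d = 6860 m, v = 29400 m/s.
d^0.81 = 6860^0.81 = 1281
v^0.5 = 29400^0.5 = 171.5
g^-0.23 = 8.87^-0.23 = 0.6053
D = 0.96 × 1281 × 171.5 × 0.6053 = 1.277 × 10^5 m
   = 127.7 km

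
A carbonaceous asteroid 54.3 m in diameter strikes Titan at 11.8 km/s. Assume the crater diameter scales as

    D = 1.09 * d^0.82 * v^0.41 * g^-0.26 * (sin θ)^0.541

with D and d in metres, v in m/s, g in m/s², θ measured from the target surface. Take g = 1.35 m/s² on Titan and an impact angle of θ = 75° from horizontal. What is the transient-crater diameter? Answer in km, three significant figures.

D ≈ 1.22 km

In SI units: v = 11800 m/s.
d^0.82 = 54.3^0.82 = 26.46
v^0.41 = 11800^0.41 = 46.72
g^-0.26 = 1.35^-0.26 = 0.9249
(sin 75°)^0.541 = 0.9659^0.541 = 0.9814
D = 1.09 × 26.46 × 46.72 × 0.9249 × 0.9814 = 1223 m
   = 1.223 km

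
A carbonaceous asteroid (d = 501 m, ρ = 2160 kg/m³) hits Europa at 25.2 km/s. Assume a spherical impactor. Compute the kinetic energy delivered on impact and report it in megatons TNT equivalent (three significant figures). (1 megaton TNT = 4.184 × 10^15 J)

E ≈ 10800 Mt TNT

v = 25200 m/s.
Mass m = (π/6) ρ d³ = (π/6) × 2160 × (501)³ = 1.422 × 10^11 kg
E = ½ m v² = 0.5 × 1.422 × 10^11 × (25200)² = 4.515 × 10^19 J
   = 4.515 × 10^19 / 4.184×10^15 = 10791 Mt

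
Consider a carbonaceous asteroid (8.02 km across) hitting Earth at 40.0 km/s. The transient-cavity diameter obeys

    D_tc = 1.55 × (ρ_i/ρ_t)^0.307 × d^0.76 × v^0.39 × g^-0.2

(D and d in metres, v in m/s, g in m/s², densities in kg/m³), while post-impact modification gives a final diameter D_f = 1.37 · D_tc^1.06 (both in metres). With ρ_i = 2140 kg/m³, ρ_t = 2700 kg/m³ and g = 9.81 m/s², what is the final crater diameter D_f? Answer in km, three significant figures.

D_f ≈ 139 km

In SI: d = 8020 m, v = 40000 m/s.
(ρ_i/ρ_t)^0.307 = (2140/2700)^0.307 = 0.9311
d^0.76 = 8020^0.76 = 927.2
v^0.39 = 40000^0.39 = 62.35
g^-0.2 = 9.81^-0.2 = 0.6334
D_tc = 1.55 × 0.9311 × 927.2 × 62.35 × 0.6334 = 52850 m
D_f = 1.37 × (52850)^1.06 = 1.390 × 10^5 m
     = 139.0 km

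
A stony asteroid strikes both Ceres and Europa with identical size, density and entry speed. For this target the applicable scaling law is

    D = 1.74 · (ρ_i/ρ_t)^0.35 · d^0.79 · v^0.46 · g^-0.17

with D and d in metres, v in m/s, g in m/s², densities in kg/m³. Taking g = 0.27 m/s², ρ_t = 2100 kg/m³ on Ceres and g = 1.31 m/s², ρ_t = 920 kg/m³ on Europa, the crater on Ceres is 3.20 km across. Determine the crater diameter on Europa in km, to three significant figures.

The impactor-only factors (d, v, ρ_i) cancel in the ratio, leaving D_Europa/D_Ceres = (g_Europa/g_Ceres)^-0.17 · (ρ_t,Ceres/ρ_t,Europa)^0.35.
(1.31/0.27)^-0.17 = 4.852^-0.17 = 0.7645
(2100/920)^0.35 = 2.283^0.35 = 1.335
Ratio = 0.7645 × 1.335 = 1.021
D_Europa = 1.021 × 3.20 km = 3.27 km

D ≈ 3.27 km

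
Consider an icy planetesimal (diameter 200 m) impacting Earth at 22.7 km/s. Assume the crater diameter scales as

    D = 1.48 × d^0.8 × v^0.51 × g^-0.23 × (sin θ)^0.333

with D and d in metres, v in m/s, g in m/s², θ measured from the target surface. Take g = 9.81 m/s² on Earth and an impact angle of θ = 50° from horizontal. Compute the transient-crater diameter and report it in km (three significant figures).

D ≈ 9.25 km

In SI units: v = 22700 m/s.
d^0.8 = 200^0.8 = 69.31
v^0.51 = 22700^0.51 = 166.6
g^-0.23 = 9.81^-0.23 = 0.5914
(sin 50°)^0.333 = 0.7660^0.333 = 0.9151
D = 1.48 × 69.31 × 166.6 × 0.5914 × 0.9151 = 9249 m
   = 9.249 km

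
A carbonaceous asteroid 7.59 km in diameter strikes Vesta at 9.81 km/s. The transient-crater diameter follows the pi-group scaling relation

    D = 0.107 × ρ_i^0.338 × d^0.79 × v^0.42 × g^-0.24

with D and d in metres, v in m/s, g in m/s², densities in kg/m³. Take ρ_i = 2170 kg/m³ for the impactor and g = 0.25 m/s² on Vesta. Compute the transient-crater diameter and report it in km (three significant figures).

D ≈ 111 km

In SI units: d = 7590 m, v = 9810 m/s.
ρ_i^0.338 = 2170^0.338 = 13.42
d^0.79 = 7590^0.79 = 1162
v^0.42 = 9810^0.42 = 47.48
g^-0.24 = 0.25^-0.24 = 1.395
D = 0.107 × 13.42 × 1162 × 47.48 × 1.395 = 1.105 × 10^5 m
   = 110.5 km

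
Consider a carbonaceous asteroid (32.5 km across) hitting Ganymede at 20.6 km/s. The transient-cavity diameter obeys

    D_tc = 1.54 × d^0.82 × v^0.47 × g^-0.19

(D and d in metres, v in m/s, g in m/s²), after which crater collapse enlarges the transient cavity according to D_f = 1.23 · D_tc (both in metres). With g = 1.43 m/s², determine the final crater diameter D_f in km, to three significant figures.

In SI: d = 32500 m, v = 20600 m/s.
d^0.82 = 32500^0.82 = 5009
v^0.47 = 20600^0.47 = 106.5
g^-0.19 = 1.43^-0.19 = 0.9343
D_tc = 1.54 × 5009 × 106.5 × 0.9343 = 7.676 × 10^5 m
D_f = 1.23 × 7.676 × 10^5 = 9.441 × 10^5 m
     = 944.1 km

D_f ≈ 944 km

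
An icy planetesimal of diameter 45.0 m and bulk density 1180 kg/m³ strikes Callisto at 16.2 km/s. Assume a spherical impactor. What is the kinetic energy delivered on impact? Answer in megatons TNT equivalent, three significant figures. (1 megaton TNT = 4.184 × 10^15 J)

v = 16200 m/s.
Mass m = (π/6) ρ d³ = (π/6) × 1180 × (45)³ = 5.630 × 10^7 kg
E = ½ m v² = 0.5 × 5.630 × 10^7 × (16200)² = 7.388 × 10^15 J
   = 7.388 × 10^15 / 4.184×10^15 = 1.766 Mt

E ≈ 1.77 Mt TNT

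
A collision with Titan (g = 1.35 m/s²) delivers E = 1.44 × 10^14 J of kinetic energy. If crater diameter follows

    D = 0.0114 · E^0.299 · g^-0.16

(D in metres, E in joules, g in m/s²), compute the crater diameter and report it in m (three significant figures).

E^0.299 = (1.44 × 10^14)^0.299 = 1.711 × 10^4
g^-0.16 = 1.35^-0.16 = 0.9531
D = 0.0114 × 1.711 × 10^4 × 0.9531 = 185.9 m

D ≈ 186 m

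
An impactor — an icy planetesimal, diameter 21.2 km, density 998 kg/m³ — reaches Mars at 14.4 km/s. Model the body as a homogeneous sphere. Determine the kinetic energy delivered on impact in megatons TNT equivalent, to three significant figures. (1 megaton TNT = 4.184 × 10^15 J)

E ≈ 1.23 × 10^8 Mt TNT

d = 21200 m; v = 14400 m/s.
Mass m = (π/6) ρ d³ = (π/6) × 998 × (21200)³ = 4.979 × 10^15 kg
E = ½ m v² = 0.5 × 4.979 × 10^15 × (14400)² = 5.162 × 10^23 J
   = 5.162 × 10^23 / 4.184×10^15 = 1.234 × 10^8 Mt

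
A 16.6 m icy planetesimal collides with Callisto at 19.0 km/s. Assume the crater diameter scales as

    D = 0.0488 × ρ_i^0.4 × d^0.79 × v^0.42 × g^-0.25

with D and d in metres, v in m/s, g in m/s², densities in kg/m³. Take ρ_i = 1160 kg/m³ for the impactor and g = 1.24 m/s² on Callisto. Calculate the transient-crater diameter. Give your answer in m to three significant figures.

D ≈ 449 m

In SI units: v = 19000 m/s.
ρ_i^0.4 = 1160^0.4 = 16.82
d^0.79 = 16.6^0.79 = 9.202
v^0.42 = 19000^0.42 = 62.67
g^-0.25 = 1.24^-0.25 = 0.9476
D = 0.0488 × 16.82 × 9.202 × 62.67 × 0.9476 = 448.6 m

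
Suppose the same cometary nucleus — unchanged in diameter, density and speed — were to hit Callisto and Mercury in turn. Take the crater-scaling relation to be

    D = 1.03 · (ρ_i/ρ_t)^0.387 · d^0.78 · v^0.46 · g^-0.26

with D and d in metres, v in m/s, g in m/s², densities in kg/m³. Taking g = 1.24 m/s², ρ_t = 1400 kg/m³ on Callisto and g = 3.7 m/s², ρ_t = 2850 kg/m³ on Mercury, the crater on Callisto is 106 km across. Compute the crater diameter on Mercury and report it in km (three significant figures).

The impactor-only factors (d, v, ρ_i) cancel in the ratio, leaving D_Mercury/D_Callisto = (g_Mercury/g_Callisto)^-0.26 · (ρ_t,Callisto/ρ_t,Mercury)^0.387.
(3.7/1.24)^-0.26 = 2.984^-0.26 = 0.7526
(1400/2850)^0.387 = 0.4912^0.387 = 0.7595
Ratio = 0.7526 × 0.7595 = 0.5716
D_Mercury = 0.5716 × 106 km = 60.6 km

D ≈ 60.6 km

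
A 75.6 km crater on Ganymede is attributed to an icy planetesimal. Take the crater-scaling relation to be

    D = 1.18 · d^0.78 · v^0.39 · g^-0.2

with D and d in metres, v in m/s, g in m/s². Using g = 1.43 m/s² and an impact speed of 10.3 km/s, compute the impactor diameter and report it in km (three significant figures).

d ≈ 15.7 km

Rearranging for d: d = [D / (1.18 · 10300^0.39 · 1.43^-0.2)]^(1/0.78).
D = 75600 m.
10300^0.39 = 36.73
1.43^-0.2 = 0.9310
Denominator = 1.18 × 36.73 × 0.9310 = 40.35
D / 40.35 = 75600 / 40.35 = 1874
d = 1874^(1/0.78) = 1874^1.2821 = 15704 m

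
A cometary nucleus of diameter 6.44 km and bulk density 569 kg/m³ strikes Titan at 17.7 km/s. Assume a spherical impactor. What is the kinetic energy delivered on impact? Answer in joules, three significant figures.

d = 6440 m; v = 17700 m/s.
Mass m = (π/6) ρ d³ = (π/6) × 569 × (6440)³ = 7.957 × 10^13 kg
E = ½ m v² = 0.5 × 7.957 × 10^13 × (17700)² = 1.246 × 10^22 J

E ≈ 1.25 × 10^22 J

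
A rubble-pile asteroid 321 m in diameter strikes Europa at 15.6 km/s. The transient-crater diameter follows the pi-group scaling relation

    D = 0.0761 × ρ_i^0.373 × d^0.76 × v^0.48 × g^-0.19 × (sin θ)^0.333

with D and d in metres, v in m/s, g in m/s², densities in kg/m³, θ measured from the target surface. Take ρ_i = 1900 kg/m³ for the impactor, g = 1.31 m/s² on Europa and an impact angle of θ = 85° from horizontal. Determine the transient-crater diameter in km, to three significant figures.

In SI units: v = 15600 m/s.
ρ_i^0.373 = 1900^0.373 = 16.71
d^0.76 = 321^0.76 = 80.34
v^0.48 = 15600^0.48 = 103.0
g^-0.19 = 1.31^-0.19 = 0.9500
(sin 85°)^0.333 = 0.9962^0.333 = 0.9987
D = 0.0761 × 16.71 × 80.34 × 103.0 × 0.9500 × 0.9987 = 9984 m
   = 9.984 km

D ≈ 9.98 km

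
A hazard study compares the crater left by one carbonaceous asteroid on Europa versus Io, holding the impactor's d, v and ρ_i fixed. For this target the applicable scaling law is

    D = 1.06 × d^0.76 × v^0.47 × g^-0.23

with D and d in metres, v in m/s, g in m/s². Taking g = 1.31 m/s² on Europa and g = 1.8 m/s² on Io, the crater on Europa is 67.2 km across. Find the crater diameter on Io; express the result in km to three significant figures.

D ≈ 62.5 km

All impactor-dependent factors cancel in the ratio, leaving D_Io/D_Europa = (g_Io/g_Europa)^-0.23.
(1.8/1.31)^-0.23 = 1.374^-0.23 = 0.9295
D_Io = 0.9295 × 67.2 km = 62.5 km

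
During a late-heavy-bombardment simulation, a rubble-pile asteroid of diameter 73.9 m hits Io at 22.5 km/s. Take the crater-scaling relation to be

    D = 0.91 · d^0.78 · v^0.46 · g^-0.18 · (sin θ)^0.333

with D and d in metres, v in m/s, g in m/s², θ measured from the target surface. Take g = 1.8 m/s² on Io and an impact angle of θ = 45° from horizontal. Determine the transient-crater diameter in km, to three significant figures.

In SI units: v = 22500 m/s.
d^0.78 = 73.9^0.78 = 28.68
v^0.46 = 22500^0.46 = 100.5
g^-0.18 = 1.8^-0.18 = 0.8996
(sin 45°)^0.333 = 0.7071^0.333 = 0.8910
D = 0.91 × 28.68 × 100.5 × 0.8996 × 0.8910 = 2102 m
   = 2.102 km

D ≈ 2.10 km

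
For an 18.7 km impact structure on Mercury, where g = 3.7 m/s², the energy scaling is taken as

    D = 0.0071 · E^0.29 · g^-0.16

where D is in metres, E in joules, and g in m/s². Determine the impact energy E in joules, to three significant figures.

Rearranging: E = [D / (0.0071 · g^-0.16)]^(1/0.29).
D = 18700 m.
g^-0.16 = 3.7^-0.16 = 0.8111
D / (0.0071 × 0.8111) = 18700 / (5.759 × 10^-3) = 3.247 × 10^6
E = (3.247 × 10^6)^3.4483 = 2.841 × 10^22 J

E ≈ 2.84 × 10^22 J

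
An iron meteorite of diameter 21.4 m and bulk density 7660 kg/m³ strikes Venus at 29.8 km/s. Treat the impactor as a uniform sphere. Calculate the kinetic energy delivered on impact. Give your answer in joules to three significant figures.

E ≈ 1.75 × 10^16 J

v = 29800 m/s.
Mass m = (π/6) ρ d³ = (π/6) × 7660 × (21.4)³ = 3.931 × 10^7 kg
E = ½ m v² = 0.5 × 3.931 × 10^7 × (29800)² = 1.745 × 10^16 J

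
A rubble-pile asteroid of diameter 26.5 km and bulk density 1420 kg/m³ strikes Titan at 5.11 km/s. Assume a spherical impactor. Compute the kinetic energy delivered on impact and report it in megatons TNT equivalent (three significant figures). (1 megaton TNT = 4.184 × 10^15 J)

d = 26500 m; v = 5110 m/s.
Mass m = (π/6) ρ d³ = (π/6) × 1420 × (26500)³ = 1.384 × 10^16 kg
E = ½ m v² = 0.5 × 1.384 × 10^16 × (5110)² = 1.807 × 10^23 J
   = 1.807 × 10^23 / 4.184×10^15 = 4.319 × 10^7 Mt

E ≈ 4.32 × 10^7 Mt TNT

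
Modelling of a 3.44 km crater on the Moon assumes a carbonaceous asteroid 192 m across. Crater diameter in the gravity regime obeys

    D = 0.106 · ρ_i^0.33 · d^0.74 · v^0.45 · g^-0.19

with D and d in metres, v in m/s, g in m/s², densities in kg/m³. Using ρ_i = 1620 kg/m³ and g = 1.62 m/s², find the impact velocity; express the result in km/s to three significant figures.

v ≈ 10.1 km/s

Rearranging for v: v = [D / (0.106 · 1620^0.33 · 192^0.74 · 1.62^-0.19)]^(1/0.45).
D = 3440 m.
1620^0.33 = 11.46
192^0.74 = 48.94
1.62^-0.19 = 0.9124
Denominator = 0.106 × 11.46 × 48.94 × 0.9124 = 54.24
D / 54.24 = 3440 / 54.24 = 63.42
v = 63.42^(1/0.45) = 63.42^2.2222 = 10114 m/s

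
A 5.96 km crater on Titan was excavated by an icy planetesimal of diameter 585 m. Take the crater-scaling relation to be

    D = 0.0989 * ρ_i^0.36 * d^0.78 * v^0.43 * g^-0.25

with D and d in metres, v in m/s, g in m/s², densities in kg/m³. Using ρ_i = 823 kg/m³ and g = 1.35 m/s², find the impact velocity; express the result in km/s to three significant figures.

v ≈ 5.39 km/s

Rearranging for v: v = [D / (0.0989 · 823^0.36 · 585^0.78 · 1.35^-0.25)]^(1/0.43).
D = 5960 m.
823^0.36 = 11.21
585^0.78 = 144.0
1.35^-0.25 = 0.9277
Denominator = 0.0989 × 11.21 × 144.0 × 0.9277 = 148.1
D / 148.1 = 5960 / 148.1 = 40.24
v = 40.24^(1/0.43) = 40.24^2.3256 = 5393 m/s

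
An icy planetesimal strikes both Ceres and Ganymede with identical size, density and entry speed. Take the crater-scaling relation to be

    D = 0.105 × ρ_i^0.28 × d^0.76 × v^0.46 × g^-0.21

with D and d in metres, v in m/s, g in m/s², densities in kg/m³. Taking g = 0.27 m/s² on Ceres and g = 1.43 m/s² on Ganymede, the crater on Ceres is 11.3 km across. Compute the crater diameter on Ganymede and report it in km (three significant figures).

All impactor-dependent factors cancel in the ratio, leaving D_Ganymede/D_Ceres = (g_Ganymede/g_Ceres)^-0.21.
(1.43/0.27)^-0.21 = 5.296^-0.21 = 0.7046
D_Ganymede = 0.7046 × 11.3 km = 7.96 km

D ≈ 7.96 km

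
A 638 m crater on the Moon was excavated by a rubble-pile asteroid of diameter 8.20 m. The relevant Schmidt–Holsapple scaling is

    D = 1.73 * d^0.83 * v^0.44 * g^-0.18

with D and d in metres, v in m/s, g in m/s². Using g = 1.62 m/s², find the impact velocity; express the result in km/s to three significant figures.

v ≈ 15.7 km/s

Rearranging for v: v = [D / (1.73 · 8.2^0.83 · 1.62^-0.18)]^(1/0.44).
8.2^0.83 = 5.734
1.62^-0.18 = 0.9168
Denominator = 1.73 × 5.734 × 0.9168 = 9.094
D / 9.094 = 638 / 9.094 = 70.16
v = 70.16^(1/0.44) = 70.16^2.2727 = 15689 m/s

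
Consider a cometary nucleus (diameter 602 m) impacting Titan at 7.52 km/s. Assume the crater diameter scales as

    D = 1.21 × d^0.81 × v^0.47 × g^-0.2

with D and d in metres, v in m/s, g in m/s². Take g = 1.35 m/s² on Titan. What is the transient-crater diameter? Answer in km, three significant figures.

In SI units: v = 7520 m/s.
d^0.81 = 602^0.81 = 178.4
v^0.47 = 7520^0.47 = 66.35
g^-0.2 = 1.35^-0.2 = 0.9417
D = 1.21 × 178.4 × 66.35 × 0.9417 = 13488 m
   = 13.49 km

D ≈ 13.5 km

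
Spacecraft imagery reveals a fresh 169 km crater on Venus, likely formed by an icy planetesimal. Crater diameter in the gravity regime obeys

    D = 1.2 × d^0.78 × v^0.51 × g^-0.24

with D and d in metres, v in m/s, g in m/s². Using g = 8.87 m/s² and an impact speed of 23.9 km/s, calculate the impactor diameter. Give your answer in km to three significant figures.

Rearranging for d: d = [D / (1.2 · 23900^0.51 · 8.87^-0.24)]^(1/0.78).
D = 169000 m.
23900^0.51 = 171.0
8.87^-0.24 = 0.5922
Denominator = 1.2 × 171.0 × 0.5922 = 121.5
D / 121.5 = 169000 / 121.5 = 1391
d = 1391^(1/0.78) = 1391^1.2821 = 10717 m

d ≈ 10.7 km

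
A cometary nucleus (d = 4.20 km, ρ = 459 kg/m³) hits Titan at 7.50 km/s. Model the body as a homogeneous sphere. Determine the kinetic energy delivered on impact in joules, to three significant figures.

d = 4200 m; v = 7500 m/s.
Mass m = (π/6) ρ d³ = (π/6) × 459 × (4200)³ = 1.781 × 10^13 kg
E = ½ m v² = 0.5 × 1.781 × 10^13 × (7500)² = 5.009 × 10^20 J

E ≈ 5.01 × 10^20 J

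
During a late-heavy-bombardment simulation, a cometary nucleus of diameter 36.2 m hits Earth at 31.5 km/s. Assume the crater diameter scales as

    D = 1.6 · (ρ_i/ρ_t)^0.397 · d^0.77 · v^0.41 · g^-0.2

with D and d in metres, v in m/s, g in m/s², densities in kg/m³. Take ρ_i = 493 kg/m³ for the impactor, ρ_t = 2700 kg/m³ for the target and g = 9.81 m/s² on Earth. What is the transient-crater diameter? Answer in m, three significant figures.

In SI units: v = 31500 m/s.
(ρ_i/ρ_t)^0.397 = (493/2700)^0.397 = 0.5091
d^0.77 = 36.2^0.77 = 15.86
v^0.41 = 31500^0.41 = 69.87
g^-0.2 = 9.81^-0.2 = 0.6334
D = 1.6 × 0.5091 × 15.86 × 69.87 × 0.6334 = 571.7 m

D ≈ 572 m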